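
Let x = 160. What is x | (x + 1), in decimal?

x = 10100000 = 160
x + 1 = 10100001
OR    = 10100001 = 161
(x | (x + 1) sets the lowest cleared bit.)

161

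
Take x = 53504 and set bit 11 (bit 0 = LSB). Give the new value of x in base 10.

55552

x = 1101000100000000
bit 11 is currently 0; set it via x | (1 << 11) = x | 2048
→ 1101100100000000 = 55552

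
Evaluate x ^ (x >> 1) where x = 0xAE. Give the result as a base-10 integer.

249

x = 10101110 = 174
x>>1 = 01010111
XOR  = 11111001 = 249
(x ^ (x >> 1) gives the standard binary-reflected Gray code of x.)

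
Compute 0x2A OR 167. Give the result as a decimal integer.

0x2A = 00101010
167 = 10100111
 OR → 10101111 = 175

175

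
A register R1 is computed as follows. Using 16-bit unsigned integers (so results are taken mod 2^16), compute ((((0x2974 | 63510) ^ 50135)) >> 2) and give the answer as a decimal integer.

3752

0x2974 = 0010100101110100
63510 = 1111100000010110
→ | → 1111100101110110 = 63862
50135 = 1100001111010111
→ ^ → 0011101010100001 = 15009
→ >> 2 → 0000111010101000 = 3752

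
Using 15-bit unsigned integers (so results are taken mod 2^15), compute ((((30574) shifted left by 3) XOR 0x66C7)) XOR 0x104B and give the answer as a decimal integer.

30574 = 111011101101110
→ shifted left by 3 (mod 2^15) → 011101101110000 = 15216
0x66C7 = 110011011000111
→ XOR → 101110110110111 = 23991
0x104B = 001000001001011
→ XOR → 100110111111100 = 19964

19964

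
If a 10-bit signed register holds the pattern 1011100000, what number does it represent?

pattern = 1011100000 (MSB is 1 ⇒ negative)
Invert: 0100011111, add 1 → 0100100000 = 288, so the value is -288.
(Equivalently: 736 - 2^10 = 736 - 1024 = -288.)

-288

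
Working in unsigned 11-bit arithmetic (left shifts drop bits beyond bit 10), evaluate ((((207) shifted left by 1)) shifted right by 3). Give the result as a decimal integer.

207 = 00011001111
→ shifted left by 1 (mod 2^11) → 00110011110 = 414
→ shifted right by 3 → 00000110011 = 51

51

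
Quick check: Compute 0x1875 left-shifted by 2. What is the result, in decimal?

0x1875 = 001100001110101
shift left by 2 → 110000111010100 = 25044
(equivalently, 6261 × 2^2 = 6261 × 4)

25044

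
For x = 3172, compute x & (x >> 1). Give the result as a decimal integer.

1056

x = 110001100100 = 3172
x>>1 = 011000110010
AND  = 010000100000 = 1056
(x & (x >> 1) has a 1 wherever x has two consecutive 1 bits.)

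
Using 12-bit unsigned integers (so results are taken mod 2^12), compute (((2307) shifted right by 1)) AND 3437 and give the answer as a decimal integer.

1025

2307 = 100100000011
→ shifted right by 1 → 010010000001 = 1153
3437 = 110101101101
→ AND → 010000000001 = 1025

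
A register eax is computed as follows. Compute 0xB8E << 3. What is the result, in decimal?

0xB8E = 000101110001110
shift left by 3 → 101110001110000 = 23664
(equivalently, 2958 × 2^3 = 2958 × 8)

23664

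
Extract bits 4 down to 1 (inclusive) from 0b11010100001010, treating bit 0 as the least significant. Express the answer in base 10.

5

v = 11010100001010
Shift right by 1: 1101010000101
Mask low 4 bits: 0101 = 5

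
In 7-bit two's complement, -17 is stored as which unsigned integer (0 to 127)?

111

17 in 7 bits: 0010001
Invert: 1101110
Add 1:  1101111 = 111
(Check: 2^7 - 17 = 128 - 17 = 111.)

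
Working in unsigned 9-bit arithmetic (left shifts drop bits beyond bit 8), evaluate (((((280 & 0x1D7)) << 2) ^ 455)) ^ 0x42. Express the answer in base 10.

280 = 100011000
0x1D7 = 111010111
→ & → 100010000 = 272
→ << 2 (mod 2^9) → 001000000 = 64
455 = 111000111
→ ^ → 110000111 = 391
0x42 = 001000010
→ ^ → 111000101 = 453

453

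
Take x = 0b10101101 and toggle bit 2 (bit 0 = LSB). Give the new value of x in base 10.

169

x = 10101101
bit 2 is currently 1; toggle it via x ^ (1 << 2) = x ^ 4
→ 10101001 = 169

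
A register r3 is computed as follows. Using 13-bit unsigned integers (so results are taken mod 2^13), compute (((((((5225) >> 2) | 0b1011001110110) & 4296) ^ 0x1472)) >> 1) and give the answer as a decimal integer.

541

5225 = 1010001101001
→ >> 2 → 0010100011010 = 1306
0b1011001110110 = 1011001110110
→ | → 1011101111110 = 6014
4296 = 1000011001000
→ & → 1000001001000 = 4168
0x1472 = 1010001110010
→ ^ → 0010000111010 = 1082
→ >> 1 → 0001000011101 = 541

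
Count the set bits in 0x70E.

6

0x70E = 11100001110
Count the 1s: 1 + 1 + 1 + 1 + 1 + 1 = 6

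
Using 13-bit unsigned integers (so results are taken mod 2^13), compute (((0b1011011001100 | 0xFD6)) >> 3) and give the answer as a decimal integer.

1019

0b1011011001100 = 1011011001100
0xFD6 = 0111111010110
→ | → 1111111011110 = 8158
→ >> 3 → 0001111111011 = 1019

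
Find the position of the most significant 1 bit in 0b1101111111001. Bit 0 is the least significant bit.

0b1101111111001 = 1101111111001
The topmost 1 is at position 12 (since 2^12 = 4096 ≤ 7161 < 8192).

12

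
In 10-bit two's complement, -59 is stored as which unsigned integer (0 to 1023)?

59 in 10 bits: 0000111011
Invert: 1111000100
Add 1:  1111000101 = 965
(Check: 2^10 - 59 = 1024 - 59 = 965.)

965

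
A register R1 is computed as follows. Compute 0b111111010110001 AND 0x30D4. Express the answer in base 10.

12432

a = 111111010110001
0x30D4 = 011000011010100
AND → 011000010010000 = 12432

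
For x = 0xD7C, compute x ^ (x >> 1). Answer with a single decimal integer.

x = 110101111100 = 3452
x>>1 = 011010111110
XOR  = 101111000010 = 3010
(x ^ (x >> 1) gives the standard binary-reflected Gray code of x.)

3010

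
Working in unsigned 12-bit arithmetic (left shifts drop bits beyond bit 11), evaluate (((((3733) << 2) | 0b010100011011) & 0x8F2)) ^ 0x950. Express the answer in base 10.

258

3733 = 111010010101
→ << 2 (mod 2^12) → 101001010100 = 2644
0b010100011011 = 010100011011
→ | → 111101011111 = 3935
0x8F2 = 100011110010
→ & → 100001010010 = 2130
0x950 = 100101010000
→ ^ → 000100000010 = 258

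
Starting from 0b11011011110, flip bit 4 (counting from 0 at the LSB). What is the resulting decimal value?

1742

x = 11011011110
bit 4 is currently 1; toggle it via x ^ (1 << 4) = x ^ 16
→ 11011001110 = 1742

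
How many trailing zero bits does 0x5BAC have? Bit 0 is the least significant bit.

2

0x5BAC = 101101110101100
Trailing zeros: 2, so the lowest set bit is bit 2 (value 4).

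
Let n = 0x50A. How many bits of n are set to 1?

4

0x50A = 10100001010
Count the 1s: 1 + 1 + 1 + 1 = 4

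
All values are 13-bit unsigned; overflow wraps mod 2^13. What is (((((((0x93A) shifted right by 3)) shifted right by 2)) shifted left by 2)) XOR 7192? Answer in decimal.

0x93A = 0100100111010
→ shifted right by 3 → 0000100100111 = 295
→ shifted right by 2 → 0000001001001 = 73
→ shifted left by 2 (mod 2^13) → 0000100100100 = 292
7192 = 1110000011000
→ XOR → 1110100111100 = 7484

7484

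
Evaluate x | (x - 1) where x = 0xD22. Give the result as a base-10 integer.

x = 110100100010 = 3362
x - 1 = 110100100001
OR    = 110100100011 = 3363
(x | (x - 1) sets all bits below the lowest set bit.)

3363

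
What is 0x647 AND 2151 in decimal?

0x647 = 011001000111
2151 = 100001100111
AND → 000001000111 = 71

71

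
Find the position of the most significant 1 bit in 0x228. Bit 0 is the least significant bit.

9

0x228 = 1000101000
The topmost 1 is at position 9 (since 2^9 = 512 ≤ 552 < 1024).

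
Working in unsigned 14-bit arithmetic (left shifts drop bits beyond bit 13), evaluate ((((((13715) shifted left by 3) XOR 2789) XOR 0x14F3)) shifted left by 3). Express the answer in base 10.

13715 = 11010110010011
→ shifted left by 3 (mod 2^14) → 10110010011000 = 11416
2789 = 00101011100101
→ XOR → 10011001111101 = 9853
0x14F3 = 01010011110011
→ XOR → 11001010001110 = 12942
→ shifted left by 3 (mod 2^14) → 01010001110000 = 5232

5232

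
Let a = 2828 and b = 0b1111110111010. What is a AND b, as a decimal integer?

2824

2828 = 0101100001100
b = 1111110111010
AND → 0101100001000 = 2824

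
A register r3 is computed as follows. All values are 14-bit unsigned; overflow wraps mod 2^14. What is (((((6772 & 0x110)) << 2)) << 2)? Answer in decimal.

6772 = 01101001110100
0x110 = 00000100010000
→ & → 00000000010000 = 16
→ << 2 (mod 2^14) → 00000001000000 = 64
→ << 2 (mod 2^14) → 00000100000000 = 256

256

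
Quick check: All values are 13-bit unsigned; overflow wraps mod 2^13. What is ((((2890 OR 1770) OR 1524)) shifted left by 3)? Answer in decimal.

2890 = 0101101001010
1770 = 0011011101010
→ OR → 0111111101010 = 4074
1524 = 0010111110100
→ OR → 0111111111110 = 4094
→ shifted left by 3 (mod 2^13) → 1111111110000 = 8176

8176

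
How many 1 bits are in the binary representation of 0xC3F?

8

0xC3F = 110000111111
Count the 1s: 1 + 1 + 1 + 1 + 1 + 1 + 1 + 1 = 8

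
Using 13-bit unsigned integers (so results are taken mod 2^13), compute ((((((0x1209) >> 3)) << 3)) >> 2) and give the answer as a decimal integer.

0x1209 = 1001000001001
→ >> 3 → 0001001000001 = 577
→ << 3 (mod 2^13) → 1001000001000 = 4616
→ >> 2 → 0010010000010 = 1154

1154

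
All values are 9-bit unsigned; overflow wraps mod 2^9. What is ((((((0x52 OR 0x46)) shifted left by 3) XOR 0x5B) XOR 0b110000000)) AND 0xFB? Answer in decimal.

107

0x52 = 001010010
0x46 = 001000110
→ OR → 001010110 = 86
→ shifted left by 3 (mod 2^9) → 010110000 = 176
0x5B = 001011011
→ XOR → 011101011 = 235
0b110000000 = 110000000
→ XOR → 101101011 = 363
0xFB = 011111011
→ AND → 001101011 = 107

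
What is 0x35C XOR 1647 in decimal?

0x35C = 01101011100
1647 = 11001101111
XOR → 10100110011 = 1331

1331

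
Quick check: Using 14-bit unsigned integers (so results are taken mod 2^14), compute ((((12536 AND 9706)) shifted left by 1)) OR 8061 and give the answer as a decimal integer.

12536 = 11000011111000
9706 = 10010111101010
→ AND → 10000011101000 = 8424
→ shifted left by 1 (mod 2^14) → 00000111010000 = 464
8061 = 01111101111101
→ OR → 01111111111101 = 8189

8189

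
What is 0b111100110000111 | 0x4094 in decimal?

a = 111100110000111
0x4094 = 100000010010100
 OR → 111100110010111 = 31127

31127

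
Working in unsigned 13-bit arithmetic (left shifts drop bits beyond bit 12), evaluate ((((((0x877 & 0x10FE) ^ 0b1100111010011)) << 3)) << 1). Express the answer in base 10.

6736

0x877 = 0100001110111
0x10FE = 1000011111110
→ & → 0000001110110 = 118
0b1100111010011 = 1100111010011
→ ^ → 1100110100101 = 6565
→ << 3 (mod 2^13) → 0110100101000 = 3368
→ << 1 (mod 2^13) → 1101001010000 = 6736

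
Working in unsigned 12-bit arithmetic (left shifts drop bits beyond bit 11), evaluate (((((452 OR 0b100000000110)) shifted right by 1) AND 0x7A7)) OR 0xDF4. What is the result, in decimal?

3575

452 = 000111000100
0b100000000110 = 100000000110
→ OR → 100111000110 = 2502
→ shifted right by 1 → 010011100011 = 1251
0x7A7 = 011110100111
→ AND → 010010100011 = 1187
0xDF4 = 110111110100
→ OR → 110111110111 = 3575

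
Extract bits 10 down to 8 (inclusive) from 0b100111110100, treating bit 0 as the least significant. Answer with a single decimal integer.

v = 100111110100
Shift right by 8: 1001
Mask low 3 bits: 001 = 1

1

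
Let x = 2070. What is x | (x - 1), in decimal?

2071

x = 100000010110 = 2070
x - 1 = 100000010101
OR    = 100000010111 = 2071
(x | (x - 1) sets all bits below the lowest set bit.)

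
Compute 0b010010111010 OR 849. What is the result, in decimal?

a = 10010111010
849 = 01101010001
 OR → 11111111011 = 2043

2043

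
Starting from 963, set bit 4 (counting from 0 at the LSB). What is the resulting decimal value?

x = 1111000011
bit 4 is currently 0; set it via x | (1 << 4) = x | 16
→ 1111010011 = 979

979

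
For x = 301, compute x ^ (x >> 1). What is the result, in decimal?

x = 100101101 = 301
x>>1 = 010010110
XOR  = 110111011 = 443
(x ^ (x >> 1) gives the standard binary-reflected Gray code of x.)

443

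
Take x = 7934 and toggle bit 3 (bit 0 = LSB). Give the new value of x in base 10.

7926

x = 01111011111110
bit 3 is currently 1; toggle it via x ^ (1 << 3) = x ^ 8
→ 01111011110110 = 7926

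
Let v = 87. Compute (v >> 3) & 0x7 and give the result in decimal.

2

v = 01010111
Shift right by 3: 01010
Mask low 3 bits: 010 = 2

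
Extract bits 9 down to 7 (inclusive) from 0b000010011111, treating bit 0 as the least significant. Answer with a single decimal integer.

1

v = 000010011111
Shift right by 7: 00001
Mask low 3 bits: 001 = 1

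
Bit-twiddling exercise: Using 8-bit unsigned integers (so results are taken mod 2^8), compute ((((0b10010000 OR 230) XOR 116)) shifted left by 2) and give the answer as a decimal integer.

0b10010000 = 10010000
230 = 11100110
→ OR → 11110110 = 246
116 = 01110100
→ XOR → 10000010 = 130
→ shifted left by 2 (mod 2^8) → 00001000 = 8

8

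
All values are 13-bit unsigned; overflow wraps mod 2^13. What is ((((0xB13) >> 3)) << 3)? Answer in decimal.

0xB13 = 0101100010011
→ >> 3 → 0000101100010 = 354
→ << 3 (mod 2^13) → 0101100010000 = 2832

2832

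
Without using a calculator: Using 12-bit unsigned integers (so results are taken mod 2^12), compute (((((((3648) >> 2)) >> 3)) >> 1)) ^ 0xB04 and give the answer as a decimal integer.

3648 = 111001000000
→ >> 2 → 001110010000 = 912
→ >> 3 → 000001110010 = 114
→ >> 1 → 000000111001 = 57
0xB04 = 101100000100
→ ^ → 101100111101 = 2877

2877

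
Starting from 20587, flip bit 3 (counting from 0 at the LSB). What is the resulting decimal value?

x = 101000001101011
bit 3 is currently 1; toggle it via x ^ (1 << 3) = x ^ 8
→ 101000001100011 = 20579

20579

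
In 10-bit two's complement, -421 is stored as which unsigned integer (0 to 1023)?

421 in 10 bits: 0110100101
Invert: 1001011010
Add 1:  1001011011 = 603
(Check: 2^10 - 421 = 1024 - 421 = 603.)

603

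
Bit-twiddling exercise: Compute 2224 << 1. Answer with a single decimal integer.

2224 = 0100010110000
shift left by 1 → 1000101100000 = 4448
(equivalently, 2224 × 2^1 = 2224 × 2)

4448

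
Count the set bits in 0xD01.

4

0xD01 = 110100000001
Count the 1s: 1 + 1 + 1 + 1 = 4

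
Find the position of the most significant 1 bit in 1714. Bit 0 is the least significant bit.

10

1714 = 11010110010
The topmost 1 is at position 10 (since 2^10 = 1024 ≤ 1714 < 2048).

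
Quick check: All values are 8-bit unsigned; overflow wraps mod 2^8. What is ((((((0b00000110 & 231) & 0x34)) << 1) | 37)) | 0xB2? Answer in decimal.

191

0b00000110 = 00000110
231 = 11100111
→ & → 00000110 = 6
0x34 = 00110100
→ & → 00000100 = 4
→ << 1 (mod 2^8) → 00001000 = 8
37 = 00100101
→ | → 00101101 = 45
0xB2 = 10110010
→ | → 10111111 = 191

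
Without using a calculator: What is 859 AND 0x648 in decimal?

584

859 = 01101011011
0x648 = 11001001000
AND → 01001001000 = 584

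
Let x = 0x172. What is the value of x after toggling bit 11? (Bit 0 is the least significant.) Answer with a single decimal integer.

2418

x = 000101110010
bit 11 is currently 0; toggle it via x ^ (1 << 11) = x ^ 2048
→ 100101110010 = 2418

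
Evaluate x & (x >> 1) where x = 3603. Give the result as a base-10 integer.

1537

x = 111000010011 = 3603
x>>1 = 011100001001
AND  = 011000000001 = 1537
(x & (x >> 1) has a 1 wherever x has two consecutive 1 bits.)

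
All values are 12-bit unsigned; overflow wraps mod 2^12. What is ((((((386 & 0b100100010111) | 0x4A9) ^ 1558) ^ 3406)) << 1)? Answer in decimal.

386 = 000110000010
0b100100010111 = 100100010111
→ & → 000100000010 = 258
0x4A9 = 010010101001
→ | → 010110101011 = 1451
1558 = 011000010110
→ ^ → 001110111101 = 957
3406 = 110101001110
→ ^ → 111011110011 = 3827
→ << 1 (mod 2^12) → 110111100110 = 3558

3558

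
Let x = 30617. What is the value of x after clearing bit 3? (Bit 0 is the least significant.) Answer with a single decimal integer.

30609

x = 111011110011001
bit 3 is currently 1; clear it via x & ~(1 << 3) = x & ~8
→ 111011110010001 = 30609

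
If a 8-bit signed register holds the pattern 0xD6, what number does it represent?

-42

pattern = 11010110 (MSB is 1 ⇒ negative)
Invert: 00101001, add 1 → 00101010 = 42, so the value is -42.
(Equivalently: 214 - 2^8 = 214 - 256 = -42.)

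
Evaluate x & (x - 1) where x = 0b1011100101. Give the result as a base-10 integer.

x = 1011100101 = 741
x - 1 = 1011100100
AND   = 1011100100 = 740
(x & (x - 1) clears the lowest set bit of x.)

740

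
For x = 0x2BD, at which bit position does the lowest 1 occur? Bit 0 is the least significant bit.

0x2BD = 1010111101
Trailing zeros: 0, so the lowest set bit is bit 0 (value 1).

0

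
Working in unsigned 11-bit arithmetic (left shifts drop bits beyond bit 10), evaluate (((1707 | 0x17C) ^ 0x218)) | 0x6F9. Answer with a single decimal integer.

1707 = 11010101011
0x17C = 00101111100
→ | → 11111111111 = 2047
0x218 = 01000011000
→ ^ → 10111100111 = 1511
0x6F9 = 11011111001
→ | → 11111111111 = 2047

2047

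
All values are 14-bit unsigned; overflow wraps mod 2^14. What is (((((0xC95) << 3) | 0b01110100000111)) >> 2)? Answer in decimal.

0xC95 = 00110010010101
→ << 3 (mod 2^14) → 10010010101000 = 9384
0b01110100000111 = 01110100000111
→ | → 11110110101111 = 15791
→ >> 2 → 00111101101011 = 3947

3947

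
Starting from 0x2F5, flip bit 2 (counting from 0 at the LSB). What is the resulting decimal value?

x = 01011110101
bit 2 is currently 1; toggle it via x ^ (1 << 2) = x ^ 4
→ 01011110001 = 753

753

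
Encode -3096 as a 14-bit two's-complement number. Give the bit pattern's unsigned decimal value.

3096 in 14 bits: 00110000011000
Invert: 11001111100111
Add 1:  11001111101000 = 13288
(Check: 2^14 - 3096 = 16384 - 3096 = 13288.)

13288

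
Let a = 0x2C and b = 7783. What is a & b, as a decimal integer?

36

0x2C = 0000000101100
7783 = 1111001100111
AND → 0000000100100 = 36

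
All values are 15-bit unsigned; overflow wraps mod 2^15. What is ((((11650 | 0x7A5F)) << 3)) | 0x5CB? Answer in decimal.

11650 = 010110110000010
0x7A5F = 111101001011111
→ | → 111111111011111 = 32735
→ << 3 (mod 2^15) → 111111011111000 = 32504
0x5CB = 000010111001011
→ | → 111111111111011 = 32763

32763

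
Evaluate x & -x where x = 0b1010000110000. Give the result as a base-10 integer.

16

x = 1010000110000 = 5168
-x (two's complement) = …0101111010000
AND   = 0000000010000 = 16
(x & -x isolates the lowest set bit of x.)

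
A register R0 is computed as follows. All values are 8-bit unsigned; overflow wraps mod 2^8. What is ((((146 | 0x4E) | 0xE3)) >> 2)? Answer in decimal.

63

146 = 10010010
0x4E = 01001110
→ | → 11011110 = 222
0xE3 = 11100011
→ | → 11111111 = 255
→ >> 2 → 00111111 = 63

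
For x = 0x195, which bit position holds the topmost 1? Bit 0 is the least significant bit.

0x195 = 110010101
The topmost 1 is at position 8 (since 2^8 = 256 ≤ 405 < 512).

8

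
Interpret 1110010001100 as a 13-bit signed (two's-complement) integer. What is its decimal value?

pattern = 1110010001100 (MSB is 1 ⇒ negative)
Invert: 0001101110011, add 1 → 0001101110100 = 884, so the value is -884.
(Equivalently: 7308 - 2^13 = 7308 - 8192 = -884.)

-884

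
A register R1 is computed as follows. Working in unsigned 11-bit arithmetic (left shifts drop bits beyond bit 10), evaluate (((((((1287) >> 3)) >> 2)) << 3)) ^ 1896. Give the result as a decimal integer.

1287 = 10100000111
→ >> 3 → 00010100000 = 160
→ >> 2 → 00000101000 = 40
→ << 3 (mod 2^11) → 00101000000 = 320
1896 = 11101101000
→ ^ → 11000101000 = 1576

1576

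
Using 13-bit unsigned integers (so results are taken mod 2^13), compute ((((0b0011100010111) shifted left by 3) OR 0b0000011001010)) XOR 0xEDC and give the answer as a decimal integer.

0b0011100010111 = 0011100010111
→ shifted left by 3 (mod 2^13) → 1100010111000 = 6328
0b0000011001010 = 0000011001010
→ OR → 1100011111010 = 6394
0xEDC = 0111011011100
→ XOR → 1011000100110 = 5670

5670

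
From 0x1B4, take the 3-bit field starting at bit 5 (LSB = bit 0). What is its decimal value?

v = 0110110100
Shift right by 5: 01101
Mask low 3 bits: 101 = 5

5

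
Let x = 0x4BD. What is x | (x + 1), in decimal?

1215

x = 10010111101 = 1213
x + 1 = 10010111110
OR    = 10010111111 = 1215
(x | (x + 1) sets the lowest cleared bit.)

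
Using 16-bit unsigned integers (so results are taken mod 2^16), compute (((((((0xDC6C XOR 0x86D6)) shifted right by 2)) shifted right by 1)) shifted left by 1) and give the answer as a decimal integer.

0xDC6C = 1101110001101100
0x86D6 = 1000011011010110
→ XOR → 0101101010111010 = 23226
→ shifted right by 2 → 0001011010101110 = 5806
→ shifted right by 1 → 0000101101010111 = 2903
→ shifted left by 1 (mod 2^16) → 0001011010101110 = 5806

5806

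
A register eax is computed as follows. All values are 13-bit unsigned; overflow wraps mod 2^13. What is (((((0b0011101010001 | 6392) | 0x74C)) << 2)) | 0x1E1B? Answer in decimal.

0b0011101010001 = 0011101010001
6392 = 1100011111000
→ | → 1111111111001 = 8185
0x74C = 0011101001100
→ | → 1111111111101 = 8189
→ << 2 (mod 2^13) → 1111111110100 = 8180
0x1E1B = 1111000011011
→ | → 1111111111111 = 8191

8191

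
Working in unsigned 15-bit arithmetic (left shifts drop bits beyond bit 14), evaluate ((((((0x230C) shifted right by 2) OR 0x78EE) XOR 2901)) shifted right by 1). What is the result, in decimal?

0x230C = 010001100001100
→ shifted right by 2 → 000100011000011 = 2243
0x78EE = 111100011101110
→ OR → 111100011101111 = 30959
2901 = 000101101010101
→ XOR → 111001110111010 = 29626
→ shifted right by 1 → 011100111011101 = 14813

14813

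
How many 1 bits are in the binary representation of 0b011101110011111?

n = 11101110011111
Count the 1s: 1 + 1 + 1 + 1 + 1 + 1 + 1 + 1 + 1 + 1 + 1 = 11

11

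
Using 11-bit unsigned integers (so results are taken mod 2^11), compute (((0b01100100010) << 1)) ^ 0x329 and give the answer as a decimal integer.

1389

0b01100100010 = 01100100010
→ << 1 (mod 2^11) → 11001000100 = 1604
0x329 = 01100101001
→ ^ → 10101101101 = 1389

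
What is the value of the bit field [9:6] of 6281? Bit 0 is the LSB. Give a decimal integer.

v = 1100010001001
Shift right by 6: 1100010
Mask low 4 bits: 0010 = 2

2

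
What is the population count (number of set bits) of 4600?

4600 = 1000111111000
Count the 1s: 1 + 1 + 1 + 1 + 1 + 1 + 1 = 7

7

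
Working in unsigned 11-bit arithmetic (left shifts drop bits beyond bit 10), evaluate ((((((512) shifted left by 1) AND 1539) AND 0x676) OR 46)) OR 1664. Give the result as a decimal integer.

512 = 01000000000
→ shifted left by 1 (mod 2^11) → 10000000000 = 1024
1539 = 11000000011
→ AND → 10000000000 = 1024
0x676 = 11001110110
→ AND → 10000000000 = 1024
46 = 00000101110
→ OR → 10000101110 = 1070
1664 = 11010000000
→ OR → 11010101110 = 1710

1710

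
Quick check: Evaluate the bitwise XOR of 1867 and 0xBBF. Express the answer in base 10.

1867 = 011101001011
0xBBF = 101110111111
XOR → 110011110100 = 3316

3316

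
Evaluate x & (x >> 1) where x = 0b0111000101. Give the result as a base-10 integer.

192

x = 111000101 = 453
x>>1 = 011100010
AND  = 011000000 = 192
(x & (x >> 1) has a 1 wherever x has two consecutive 1 bits.)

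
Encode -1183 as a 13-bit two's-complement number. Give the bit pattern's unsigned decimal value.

7009

1183 in 13 bits: 0010010011111
Invert: 1101101100000
Add 1:  1101101100001 = 7009
(Check: 2^13 - 1183 = 8192 - 1183 = 7009.)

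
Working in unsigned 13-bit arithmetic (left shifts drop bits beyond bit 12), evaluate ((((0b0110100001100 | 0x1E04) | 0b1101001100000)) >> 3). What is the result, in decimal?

0b0110100001100 = 0110100001100
0x1E04 = 1111000000100
→ | → 1111100001100 = 7948
0b1101001100000 = 1101001100000
→ | → 1111101101100 = 8044
→ >> 3 → 0001111101101 = 1005

1005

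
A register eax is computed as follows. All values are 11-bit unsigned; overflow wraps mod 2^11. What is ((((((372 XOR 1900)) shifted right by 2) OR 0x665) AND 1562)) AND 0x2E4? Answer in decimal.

512

372 = 00101110100
1900 = 11101101100
→ XOR → 11000011000 = 1560
→ shifted right by 2 → 00110000110 = 390
0x665 = 11001100101
→ OR → 11111100111 = 2023
1562 = 11000011010
→ AND → 11000000010 = 1538
0x2E4 = 01011100100
→ AND → 01000000000 = 512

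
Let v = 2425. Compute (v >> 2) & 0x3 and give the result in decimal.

v = 0100101111001
Shift right by 2: 01001011110
Mask low 2 bits: 10 = 2

2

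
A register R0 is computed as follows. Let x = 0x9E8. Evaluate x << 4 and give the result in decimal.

0x9E8 = 0000100111101000
shift left by 4 → 1001111010000000 = 40576
(equivalently, 2536 × 2^4 = 2536 × 16)

40576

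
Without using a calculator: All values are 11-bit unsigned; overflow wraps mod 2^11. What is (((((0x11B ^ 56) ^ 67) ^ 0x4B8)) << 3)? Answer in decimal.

1728

0x11B = 00100011011
56 = 00000111000
→ ^ → 00100100011 = 291
67 = 00001000011
→ ^ → 00101100000 = 352
0x4B8 = 10010111000
→ ^ → 10111011000 = 1496
→ << 3 (mod 2^11) → 11011000000 = 1728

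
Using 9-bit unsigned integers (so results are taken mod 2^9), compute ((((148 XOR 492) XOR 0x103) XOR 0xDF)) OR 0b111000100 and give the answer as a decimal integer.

148 = 010010100
492 = 111101100
→ XOR → 101111000 = 376
0x103 = 100000011
→ XOR → 001111011 = 123
0xDF = 011011111
→ XOR → 010100100 = 164
0b111000100 = 111000100
→ OR → 111100100 = 484

484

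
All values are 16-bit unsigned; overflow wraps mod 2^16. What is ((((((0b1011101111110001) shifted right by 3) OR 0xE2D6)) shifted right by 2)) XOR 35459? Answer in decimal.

46972

0b1011101111110001 = 1011101111110001
→ shifted right by 3 → 0001011101111110 = 6014
0xE2D6 = 1110001011010110
→ OR → 1111011111111110 = 63486
→ shifted right by 2 → 0011110111111111 = 15871
35459 = 1000101010000011
→ XOR → 1011011101111100 = 46972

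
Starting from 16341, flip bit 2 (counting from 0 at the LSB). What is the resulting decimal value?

x = 11111111010101
bit 2 is currently 1; toggle it via x ^ (1 << 2) = x ^ 4
→ 11111111010001 = 16337

16337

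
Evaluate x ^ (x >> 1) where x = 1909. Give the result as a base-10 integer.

1231

x = 11101110101 = 1909
x>>1 = 01110111010
XOR  = 10011001111 = 1231
(x ^ (x >> 1) gives the standard binary-reflected Gray code of x.)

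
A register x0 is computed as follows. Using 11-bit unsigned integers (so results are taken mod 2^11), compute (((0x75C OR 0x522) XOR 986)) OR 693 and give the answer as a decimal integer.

1717

0x75C = 11101011100
0x522 = 10100100010
→ OR → 11101111110 = 1918
986 = 01111011010
→ XOR → 10010100100 = 1188
693 = 01010110101
→ OR → 11010110101 = 1717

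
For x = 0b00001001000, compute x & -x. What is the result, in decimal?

8

x = 1001000 = 72
-x (two's complement) = …0111000
AND   = 0001000 = 8
(x & -x isolates the lowest set bit of x.)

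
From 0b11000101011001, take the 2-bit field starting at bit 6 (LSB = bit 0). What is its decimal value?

1

v = 11000101011001
Shift right by 6: 11000101
Mask low 2 bits: 01 = 1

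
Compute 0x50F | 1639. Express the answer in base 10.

0x50F = 10100001111
1639 = 11001100111
 OR → 11101101111 = 1903

1903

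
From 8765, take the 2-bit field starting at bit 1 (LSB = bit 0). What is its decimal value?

v = 10001000111101
Shift right by 1: 1000100011110
Mask low 2 bits: 10 = 2

2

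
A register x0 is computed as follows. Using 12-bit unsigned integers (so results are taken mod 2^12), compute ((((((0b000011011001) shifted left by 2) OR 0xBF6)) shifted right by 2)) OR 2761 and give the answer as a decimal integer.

2813

0b000011011001 = 000011011001
→ shifted left by 2 (mod 2^12) → 001101100100 = 868
0xBF6 = 101111110110
→ OR → 101111110110 = 3062
→ shifted right by 2 → 001011111101 = 765
2761 = 101011001001
→ OR → 101011111101 = 2813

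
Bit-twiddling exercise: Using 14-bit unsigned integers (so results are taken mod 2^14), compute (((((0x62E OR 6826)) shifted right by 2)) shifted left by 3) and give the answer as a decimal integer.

15704

0x62E = 00011000101110
6826 = 01101010101010
→ OR → 01111010101110 = 7854
→ shifted right by 2 → 00011110101011 = 1963
→ shifted left by 3 (mod 2^14) → 11110101011000 = 15704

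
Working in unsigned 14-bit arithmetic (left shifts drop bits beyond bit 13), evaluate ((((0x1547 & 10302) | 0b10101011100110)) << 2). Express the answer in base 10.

11160

0x1547 = 01010101000111
10302 = 10100000111110
→ & → 00000000000110 = 6
0b10101011100110 = 10101011100110
→ | → 10101011100110 = 10982
→ << 2 (mod 2^14) → 10101110011000 = 11160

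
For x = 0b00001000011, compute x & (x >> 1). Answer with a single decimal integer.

x = 1000011 = 67
x>>1 = 0100001
AND  = 0000001 = 1
(x & (x >> 1) has a 1 wherever x has two consecutive 1 bits.)

1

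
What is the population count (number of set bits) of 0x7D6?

0x7D6 = 11111010110
Count the 1s: 1 + 1 + 1 + 1 + 1 + 1 + 1 + 1 = 8

8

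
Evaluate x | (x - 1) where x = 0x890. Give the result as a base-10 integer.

2207

x = 100010010000 = 2192
x - 1 = 100010001111
OR    = 100010011111 = 2207
(x | (x - 1) sets all bits below the lowest set bit.)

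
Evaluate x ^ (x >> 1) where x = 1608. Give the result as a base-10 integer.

1388

x = 11001001000 = 1608
x>>1 = 01100100100
XOR  = 10101101100 = 1388
(x ^ (x >> 1) gives the standard binary-reflected Gray code of x.)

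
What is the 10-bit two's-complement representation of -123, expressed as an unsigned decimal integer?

123 in 10 bits: 0001111011
Invert: 1110000100
Add 1:  1110000101 = 901
(Check: 2^10 - 123 = 1024 - 123 = 901.)

901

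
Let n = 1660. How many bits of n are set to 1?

7

1660 = 11001111100
Count the 1s: 1 + 1 + 1 + 1 + 1 + 1 + 1 = 7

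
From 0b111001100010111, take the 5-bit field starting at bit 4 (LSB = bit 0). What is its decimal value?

17

v = 111001100010111
Shift right by 4: 11100110001
Mask low 5 bits: 10001 = 17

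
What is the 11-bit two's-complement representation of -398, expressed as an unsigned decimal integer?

398 in 11 bits: 00110001110
Invert: 11001110001
Add 1:  11001110010 = 1650
(Check: 2^11 - 398 = 2048 - 398 = 1650.)

1650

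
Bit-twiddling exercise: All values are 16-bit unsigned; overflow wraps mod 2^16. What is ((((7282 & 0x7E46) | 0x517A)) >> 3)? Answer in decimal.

7282 = 0001110001110010
0x7E46 = 0111111001000110
→ & → 0001110001000010 = 7234
0x517A = 0101000101111010
→ | → 0101110101111010 = 23930
→ >> 3 → 0000101110101111 = 2991

2991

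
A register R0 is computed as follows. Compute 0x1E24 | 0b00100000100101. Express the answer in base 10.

0x1E24 = 1111000100100
b = 0100000100101
 OR → 1111000100101 = 7717

7717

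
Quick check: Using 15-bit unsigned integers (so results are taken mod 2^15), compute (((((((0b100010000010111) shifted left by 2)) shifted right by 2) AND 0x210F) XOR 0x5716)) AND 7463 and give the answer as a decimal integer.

0b100010000010111 = 100010000010111
→ shifted left by 2 (mod 2^15) → 001000001011100 = 4188
→ shifted right by 2 → 000010000010111 = 1047
0x210F = 010000100001111
→ AND → 000000000000111 = 7
0x5716 = 101011100010110
→ XOR → 101011100010001 = 22289
7463 = 001110100100111
→ AND → 001010100000001 = 5377

5377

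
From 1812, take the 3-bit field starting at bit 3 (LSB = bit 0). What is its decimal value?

v = 11100010100
Shift right by 3: 11100010
Mask low 3 bits: 010 = 2

2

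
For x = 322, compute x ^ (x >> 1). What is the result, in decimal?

x = 101000010 = 322
x>>1 = 010100001
XOR  = 111100011 = 483
(x ^ (x >> 1) gives the standard binary-reflected Gray code of x.)

483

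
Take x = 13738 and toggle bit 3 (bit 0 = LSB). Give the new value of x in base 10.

x = 011010110101010
bit 3 is currently 1; toggle it via x ^ (1 << 3) = x ^ 8
→ 011010110100010 = 13730

13730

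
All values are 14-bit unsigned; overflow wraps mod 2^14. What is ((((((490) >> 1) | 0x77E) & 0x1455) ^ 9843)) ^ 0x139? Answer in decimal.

8991

490 = 00000111101010
→ >> 1 → 00000011110101 = 245
0x77E = 00011101111110
→ | → 00011111111111 = 2047
0x1455 = 01010001010101
→ & → 00010001010101 = 1109
9843 = 10011001110011
→ ^ → 10001000100110 = 8742
0x139 = 00000100111001
→ ^ → 10001100011111 = 8991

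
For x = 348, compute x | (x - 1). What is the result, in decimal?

x = 101011100 = 348
x - 1 = 101011011
OR    = 101011111 = 351
(x | (x - 1) sets all bits below the lowest set bit.)

351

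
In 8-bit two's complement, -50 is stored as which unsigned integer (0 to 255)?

50 in 8 bits: 00110010
Invert: 11001101
Add 1:  11001110 = 206
(Check: 2^8 - 50 = 256 - 50 = 206.)

206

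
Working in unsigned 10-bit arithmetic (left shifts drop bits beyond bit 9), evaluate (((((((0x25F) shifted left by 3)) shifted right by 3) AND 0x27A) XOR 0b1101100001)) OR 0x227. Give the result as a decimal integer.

0x25F = 1001011111
→ shifted left by 3 (mod 2^10) → 1011111000 = 760
→ shifted right by 3 → 0001011111 = 95
0x27A = 1001111010
→ AND → 0001011010 = 90
0b1101100001 = 1101100001
→ XOR → 1100111011 = 827
0x227 = 1000100111
→ OR → 1100111111 = 831

831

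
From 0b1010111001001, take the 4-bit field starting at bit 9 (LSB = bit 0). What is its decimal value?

v = 1010111001001
Shift right by 9: 1010
Mask low 4 bits: 1010 = 10

10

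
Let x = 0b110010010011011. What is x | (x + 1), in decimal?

x = 110010010011011 = 25755
x + 1 = 110010010011100
OR    = 110010010011111 = 25759
(x | (x + 1) sets the lowest cleared bit.)

25759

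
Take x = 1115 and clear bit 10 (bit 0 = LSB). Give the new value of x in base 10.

x = 010001011011
bit 10 is currently 1; clear it via x & ~(1 << 10) = x & ~1024
→ 000001011011 = 91

91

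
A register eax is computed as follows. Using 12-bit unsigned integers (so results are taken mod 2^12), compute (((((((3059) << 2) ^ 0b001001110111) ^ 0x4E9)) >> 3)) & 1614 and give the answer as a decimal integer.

3059 = 101111110011
→ << 2 (mod 2^12) → 111111001100 = 4044
0b001001110111 = 001001110111
→ ^ → 110110111011 = 3515
0x4E9 = 010011101001
→ ^ → 100101010010 = 2386
→ >> 3 → 000100101010 = 298
1614 = 011001001110
→ & → 000000001010 = 10

10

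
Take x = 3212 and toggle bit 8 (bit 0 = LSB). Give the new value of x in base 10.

x = 110010001100
bit 8 is currently 0; toggle it via x ^ (1 << 8) = x ^ 256
→ 110110001100 = 3468

3468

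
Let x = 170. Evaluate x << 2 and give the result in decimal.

170 = 0010101010
shift left by 2 → 1010101000 = 680
(equivalently, 170 × 2^2 = 170 × 4)

680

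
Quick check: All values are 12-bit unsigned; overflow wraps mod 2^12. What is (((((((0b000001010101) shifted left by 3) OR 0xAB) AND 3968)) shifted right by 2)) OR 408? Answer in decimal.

440

0b000001010101 = 000001010101
→ shifted left by 3 (mod 2^12) → 001010101000 = 680
0xAB = 000010101011
→ OR → 001010101011 = 683
3968 = 111110000000
→ AND → 001010000000 = 640
→ shifted right by 2 → 000010100000 = 160
408 = 000110011000
→ OR → 000110111000 = 440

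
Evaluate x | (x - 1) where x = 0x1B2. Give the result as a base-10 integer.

435

x = 110110010 = 434
x - 1 = 110110001
OR    = 110110011 = 435
(x | (x - 1) sets all bits below the lowest set bit.)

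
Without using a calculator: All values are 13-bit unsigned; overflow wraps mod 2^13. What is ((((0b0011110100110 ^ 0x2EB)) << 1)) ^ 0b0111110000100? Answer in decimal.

1310

0b0011110100110 = 0011110100110
0x2EB = 0001011101011
→ ^ → 0010101001101 = 1357
→ << 1 (mod 2^13) → 0101010011010 = 2714
0b0111110000100 = 0111110000100
→ ^ → 0010100011110 = 1310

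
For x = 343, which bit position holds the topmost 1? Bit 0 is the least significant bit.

343 = 101010111
The topmost 1 is at position 8 (since 2^8 = 256 ≤ 343 < 512).

8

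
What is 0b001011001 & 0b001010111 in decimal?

81

a = 1011001
b = 1010111
AND → 1010001 = 81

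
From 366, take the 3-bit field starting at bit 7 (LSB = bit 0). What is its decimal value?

2

v = 00101101110
Shift right by 7: 0010
Mask low 3 bits: 010 = 2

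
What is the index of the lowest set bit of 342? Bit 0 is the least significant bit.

1

342 = 101010110
Trailing zeros: 1, so the lowest set bit is bit 1 (value 2).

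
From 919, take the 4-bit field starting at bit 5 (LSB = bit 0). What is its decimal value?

12

v = 1110010111
Shift right by 5: 11100
Mask low 4 bits: 1100 = 12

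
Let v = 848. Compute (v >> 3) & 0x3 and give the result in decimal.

v = 0001101010000
Shift right by 3: 0001101010
Mask low 2 bits: 10 = 2

2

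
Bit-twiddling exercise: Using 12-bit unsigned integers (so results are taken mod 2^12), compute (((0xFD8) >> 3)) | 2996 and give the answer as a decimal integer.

0xFD8 = 111111011000
→ >> 3 → 000111111011 = 507
2996 = 101110110100
→ | → 101111111111 = 3071

3071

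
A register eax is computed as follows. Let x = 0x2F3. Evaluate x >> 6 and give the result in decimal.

0x2F3 = 1011110011
shift right by 6 → 0000001011 = 11
(equivalently, floor(755 / 64))

11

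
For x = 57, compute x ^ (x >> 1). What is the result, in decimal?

37

x = 111001 = 57
x>>1 = 011100
XOR  = 100101 = 37
(x ^ (x >> 1) gives the standard binary-reflected Gray code of x.)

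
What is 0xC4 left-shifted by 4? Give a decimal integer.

3136

0xC4 = 000011000100
shift left by 4 → 110001000000 = 3136
(equivalently, 196 × 2^4 = 196 × 16)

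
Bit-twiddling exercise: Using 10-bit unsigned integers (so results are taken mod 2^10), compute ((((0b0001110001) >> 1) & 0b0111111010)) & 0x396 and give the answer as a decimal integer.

0b0001110001 = 0001110001
→ >> 1 → 0000111000 = 56
0b0111111010 = 0111111010
→ & → 0000111000 = 56
0x396 = 1110010110
→ & → 0000010000 = 16

16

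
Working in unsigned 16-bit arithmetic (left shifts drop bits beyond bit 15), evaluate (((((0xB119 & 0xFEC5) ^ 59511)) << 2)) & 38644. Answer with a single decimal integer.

0xB119 = 1011000100011001
0xFEC5 = 1111111011000101
→ & → 1011000000000001 = 45057
59511 = 1110100001110111
→ ^ → 0101100001110110 = 22646
→ << 2 (mod 2^16) → 0110000111011000 = 25048
38644 = 1001011011110100
→ & → 0000000011010000 = 208

208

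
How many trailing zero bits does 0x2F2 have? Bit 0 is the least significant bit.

0x2F2 = 1011110010
Trailing zeros: 1, so the lowest set bit is bit 1 (value 2).

1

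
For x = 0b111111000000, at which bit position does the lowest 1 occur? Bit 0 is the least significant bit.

0b111111000000 = 111111000000
Trailing zeros: 6, so the lowest set bit is bit 6 (value 64).

6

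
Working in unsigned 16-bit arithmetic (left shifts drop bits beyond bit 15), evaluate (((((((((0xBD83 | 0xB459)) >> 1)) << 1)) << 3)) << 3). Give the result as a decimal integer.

0xBD83 = 1011110110000011
0xB459 = 1011010001011001
→ | → 1011110111011011 = 48603
→ >> 1 → 0101111011101101 = 24301
→ << 1 (mod 2^16) → 1011110111011010 = 48602
→ << 3 (mod 2^16) → 1110111011010000 = 61136
→ << 3 (mod 2^16) → 0111011010000000 = 30336

30336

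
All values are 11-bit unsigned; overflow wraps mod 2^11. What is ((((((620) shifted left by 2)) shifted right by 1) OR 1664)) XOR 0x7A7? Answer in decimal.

620 = 01001101100
→ shifted left by 2 (mod 2^11) → 00110110000 = 432
→ shifted right by 1 → 00011011000 = 216
1664 = 11010000000
→ OR → 11011011000 = 1752
0x7A7 = 11110100111
→ XOR → 00101111111 = 383

383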